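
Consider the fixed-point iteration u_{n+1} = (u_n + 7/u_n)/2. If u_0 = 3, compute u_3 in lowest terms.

u_1 = (3 + 7/3)/2 = 8/3.
u_2 = (8/3 + 7/(8/3))/2 = 127/48.
u_3 = (127/48 + 7/(127/48))/2 = 32257/12192.

32257/12192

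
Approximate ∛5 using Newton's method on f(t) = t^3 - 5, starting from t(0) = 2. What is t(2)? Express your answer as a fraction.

f'(t) = 3t^2.
f(2) = 3, f'(2) = 12, so t(1) = 2 - 3/12 = 7/4.
f(7/4) = 23/64, f'(7/4) = 147/16, so t(2) = (7/4) - (23/64)/(147/16) = 503/294.

503/294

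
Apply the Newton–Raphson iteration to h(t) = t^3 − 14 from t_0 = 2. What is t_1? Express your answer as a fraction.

5/2

h'(t) = 3t^2.
h(2) = −6, h'(2) = 12, so t_1 = 2 − (−6)/12 = 5/2.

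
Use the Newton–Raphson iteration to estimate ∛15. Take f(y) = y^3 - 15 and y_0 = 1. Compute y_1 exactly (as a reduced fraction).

17/3

f'(y) = 3y^2.
f(1) = -14, f'(1) = 3, so y_1 = 1 - (-14)/3 = 17/3.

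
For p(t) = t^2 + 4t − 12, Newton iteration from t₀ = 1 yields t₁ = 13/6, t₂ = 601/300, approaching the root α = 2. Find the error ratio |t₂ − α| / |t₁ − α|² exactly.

3/25

t₁ − α = 13/6 − 2 = 1/6, so |t₁ − α| = 1/6.
t₂ − α = 601/300 − 2 = 1/300, so |t₂ − α| = 1/300.
|t₁ − α|² = 1/36.
Ratio = (1/300) / (1/36) = 3/25.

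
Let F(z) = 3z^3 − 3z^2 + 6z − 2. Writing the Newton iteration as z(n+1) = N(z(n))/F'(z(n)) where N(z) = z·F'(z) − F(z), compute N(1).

F'(z) = 9z^2 − 6z + 6.
N(z) = z·F'(z) − F(z) = z·(9z^2 − 6z + 6) − (3z^3 − 3z^2 + 6z − 2) = 6z^3 − 3z^2 + 2.
N(1) = 5.

5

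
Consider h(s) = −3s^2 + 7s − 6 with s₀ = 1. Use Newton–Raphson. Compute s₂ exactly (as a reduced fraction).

h'(s) = −6s + 7.
h(1) = −2, h'(1) = 1, so s₁ = 1 − (−2)/1 = 3.
h(3) = −12, h'(3) = −11, so s₂ = 3 − (−12)/(−11) = 21/11.

21/11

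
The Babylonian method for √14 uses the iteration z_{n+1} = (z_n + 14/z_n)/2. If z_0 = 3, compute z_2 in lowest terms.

z_1 = (3 + 14/3)/2 = 23/6.
z_2 = (23/6 + 14/(23/6))/2 = 1033/276.

1033/276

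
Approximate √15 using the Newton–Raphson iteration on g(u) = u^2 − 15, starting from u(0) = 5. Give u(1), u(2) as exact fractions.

g'(u) = 2u.
g(5) = 10, g'(5) = 10, so u(1) = 5 − 10/10 = 4.
g(4) = 1, g'(4) = 8, so u(2) = 4 − 1/8 = 31/8.

u(1) = 4, u(2) = 31/8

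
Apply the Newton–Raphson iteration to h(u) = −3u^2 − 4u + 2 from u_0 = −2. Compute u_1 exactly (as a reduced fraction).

−7/4

h'(u) = −6u − 4.
h(−2) = −2, h'(−2) = 8, so u_1 = (−2) − (−2)/8 = −7/4.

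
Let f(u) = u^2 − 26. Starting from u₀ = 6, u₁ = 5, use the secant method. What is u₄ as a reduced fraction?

31721/6221

f(6) = 10, f(5) = −1. u₂ = 5 − (−1)·(5 − 6)/((−1) − 10) = 56/11.
f(5) = −1, f(56/11) = −10/121. u₃ = (56/11) − (−10/121)·((56/11) − 5)/((−10/121) − (−1)) = 566/111.
f(56/11) = −10/121, f(566/111) = 10/12321. u₄ = (566/111) − (10/12321)·((566/111) − (56/11))/((10/12321) − (−10/121)) = 31721/6221.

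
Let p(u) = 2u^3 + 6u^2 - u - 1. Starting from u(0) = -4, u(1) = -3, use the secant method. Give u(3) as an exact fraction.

-53189/17089

p(-4) = -29, p(-3) = 2. u(2) = (-3) - 2·((-3) - (-4))/(2 - (-29)) = -95/31.
p(-3) = 2, p(-95/31) = 25404/29791. u(3) = (-95/31) - (25404/29791)·((-95/31) - (-3))/((25404/29791) - 2) = -53189/17089.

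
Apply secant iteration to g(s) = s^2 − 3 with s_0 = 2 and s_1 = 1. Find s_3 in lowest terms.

7/4

g(2) = 1, g(1) = −2. s_2 = 1 − (−2)·(1 − 2)/((−2) − 1) = 5/3.
g(1) = −2, g(5/3) = −2/9. s_3 = (5/3) − (−2/9)·((5/3) − 1)/((−2/9) − (−2)) = 7/4.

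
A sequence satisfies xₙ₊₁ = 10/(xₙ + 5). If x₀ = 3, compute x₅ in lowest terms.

430/281

x₁ = 10/(3 + 5) = 5/4.
x₂ = 10/(5/4 + 5) = 8/5.
x₃ = 10/(8/5 + 5) = 50/33.
x₄ = 10/(50/33 + 5) = 66/43.
x₅ = 10/(66/43 + 5) = 430/281.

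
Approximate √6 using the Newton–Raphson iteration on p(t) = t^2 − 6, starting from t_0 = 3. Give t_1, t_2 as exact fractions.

t_1 = 5/2, t_2 = 49/20

p'(t) = 2t.
p(3) = 3, p'(3) = 6, so t_1 = 3 − 3/6 = 5/2.
p(5/2) = 1/4, p'(5/2) = 5, so t_2 = (5/2) − (1/4)/5 = 49/20.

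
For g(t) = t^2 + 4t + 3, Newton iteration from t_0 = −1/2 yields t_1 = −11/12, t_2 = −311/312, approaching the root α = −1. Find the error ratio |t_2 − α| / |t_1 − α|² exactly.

t_1 − α = −11/12 − (−1) = −11/12 + 1 = 1/12, so |t_1 − α| = 1/12.
t_2 − α = −311/312 − (−1) = −311/312 + 1 = 1/312, so |t_2 − α| = 1/312.
|t_1 − α|² = 1/144.
Ratio = (1/312) / (1/144) = 6/13.

6/13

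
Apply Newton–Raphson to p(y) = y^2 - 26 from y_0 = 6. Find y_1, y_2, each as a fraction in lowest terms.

y_1 = 31/6, y_2 = 1897/372

p'(y) = 2y.
p(6) = 10, p'(6) = 12, so y_1 = 6 - 10/12 = 31/6.
p(31/6) = 25/36, p'(31/6) = 31/3, so y_2 = (31/6) - (25/36)/(31/3) = 1897/372.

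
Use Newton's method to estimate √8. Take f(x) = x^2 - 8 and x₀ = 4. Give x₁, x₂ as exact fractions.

f'(x) = 2x.
f(4) = 8, f'(4) = 8, so x₁ = 4 - 8/8 = 3.
f(3) = 1, f'(3) = 6, so x₂ = 3 - 1/6 = 17/6.

x₁ = 3, x₂ = 17/6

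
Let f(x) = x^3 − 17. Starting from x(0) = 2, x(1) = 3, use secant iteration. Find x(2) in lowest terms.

47/19

f(2) = −9, f(3) = 10. x(2) = 3 − 10·(3 − 2)/(10 − (−9)) = 47/19.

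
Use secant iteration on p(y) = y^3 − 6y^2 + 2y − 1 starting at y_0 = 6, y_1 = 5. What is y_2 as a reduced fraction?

151/27

p(6) = 11, p(5) = −16. y_2 = 5 − (−16)·(5 − 6)/((−16) − 11) = 151/27.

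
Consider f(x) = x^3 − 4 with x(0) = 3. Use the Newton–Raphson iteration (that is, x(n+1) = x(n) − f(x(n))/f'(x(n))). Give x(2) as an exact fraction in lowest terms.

117239/68121

f'(x) = 3x^2.
f(3) = 23, f'(3) = 27, so x(1) = 3 − 23/27 = 58/27.
f(58/27) = 116380/19683, f'(58/27) = 3364/243, so x(2) = (58/27) − (116380/19683)/(3364/243) = 117239/68121.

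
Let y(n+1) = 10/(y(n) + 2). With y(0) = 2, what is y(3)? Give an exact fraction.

y(1) = 10/(2 + 2) = 5/2.
y(2) = 10/(5/2 + 2) = 20/9.
y(3) = 10/(20/9 + 2) = 45/19.

45/19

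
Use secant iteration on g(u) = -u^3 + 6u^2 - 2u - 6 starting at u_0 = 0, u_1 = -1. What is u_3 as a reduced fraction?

-100/127

g(0) = -6, g(-1) = 3. u_2 = (-1) - 3·((-1) - 0)/(3 - (-6)) = -2/3.
g(-1) = 3, g(-2/3) = -46/27. u_3 = (-2/3) - (-46/27)·((-2/3) - (-1))/((-46/27) - 3) = -100/127.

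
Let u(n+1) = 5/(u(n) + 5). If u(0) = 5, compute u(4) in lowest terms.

u(1) = 5/(5 + 5) = 1/2.
u(2) = 5/(1/2 + 5) = 10/11.
u(3) = 5/(10/11 + 5) = 11/13.
u(4) = 5/(11/13 + 5) = 65/76.

65/76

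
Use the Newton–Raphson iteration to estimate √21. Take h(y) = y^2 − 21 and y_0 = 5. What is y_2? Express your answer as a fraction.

527/115

h'(y) = 2y.
h(5) = 4, h'(5) = 10, so y_1 = 5 − 4/10 = 23/5.
h(23/5) = 4/25, h'(23/5) = 46/5, so y_2 = (23/5) − (4/25)/(46/5) = 527/115.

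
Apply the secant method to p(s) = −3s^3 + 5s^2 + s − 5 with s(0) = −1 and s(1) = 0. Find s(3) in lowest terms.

−245/201

p(−1) = 2, p(0) = −5. s(2) = 0 − (−5)·(0 − (−1))/((−5) − 2) = −5/7.
p(0) = −5, p(−5/7) = −710/343. s(3) = (−5/7) − (−710/343)·((−5/7) − 0)/((−710/343) − (−5)) = −245/201.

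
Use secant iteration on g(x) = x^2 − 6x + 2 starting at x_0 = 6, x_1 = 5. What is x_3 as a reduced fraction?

130/23

g(6) = 2, g(5) = −3. x_2 = 5 − (−3)·(5 − 6)/((−3) − 2) = 28/5.
g(5) = −3, g(28/5) = −6/25. x_3 = (28/5) − (−6/25)·((28/5) − 5)/((−6/25) − (−3)) = 130/23.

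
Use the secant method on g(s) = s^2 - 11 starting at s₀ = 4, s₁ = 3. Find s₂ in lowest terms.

g(4) = 5, g(3) = -2. s₂ = 3 - (-2)·(3 - 4)/((-2) - 5) = 23/7.

23/7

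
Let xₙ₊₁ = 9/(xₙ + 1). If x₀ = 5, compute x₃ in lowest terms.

x₁ = 9/(5 + 1) = 3/2.
x₂ = 9/(3/2 + 1) = 18/5.
x₃ = 9/(18/5 + 1) = 45/23.

45/23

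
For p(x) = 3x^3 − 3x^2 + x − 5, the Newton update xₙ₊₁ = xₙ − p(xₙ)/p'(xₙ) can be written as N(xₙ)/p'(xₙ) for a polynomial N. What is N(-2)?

−55

p'(x) = 9x^2 − 6x + 1.
N(x) = x·p'(x) − p(x) = x·(9x^2 − 6x + 1) − (3x^3 − 3x^2 + x − 5) = 6x^3 − 3x^2 + 5.
N(-2) = −55.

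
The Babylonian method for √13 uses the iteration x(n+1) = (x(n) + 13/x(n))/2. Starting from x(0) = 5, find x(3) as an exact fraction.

x(1) = (5 + 13/5)/2 = 19/5.
x(2) = (19/5 + 13/(19/5))/2 = 343/95.
x(3) = (343/95 + 13/(343/95))/2 = 117487/32585.

117487/32585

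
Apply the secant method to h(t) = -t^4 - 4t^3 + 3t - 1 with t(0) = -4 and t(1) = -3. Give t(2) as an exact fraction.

-107/30

h(-4) = -13, h(-3) = 17. t(2) = (-3) - 17·((-3) - (-4))/(17 - (-13)) = -107/30.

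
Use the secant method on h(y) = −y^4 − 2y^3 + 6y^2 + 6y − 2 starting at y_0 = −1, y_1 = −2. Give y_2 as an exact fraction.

h(−1) = −1, h(−2) = 10. y_2 = (−2) − 10·((−2) − (−1))/(10 − (−1)) = −12/11.

−12/11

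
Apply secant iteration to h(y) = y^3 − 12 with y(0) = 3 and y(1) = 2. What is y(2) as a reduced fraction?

42/19

h(3) = 15, h(2) = −4. y(2) = 2 − (−4)·(2 − 3)/((−4) − 15) = 42/19.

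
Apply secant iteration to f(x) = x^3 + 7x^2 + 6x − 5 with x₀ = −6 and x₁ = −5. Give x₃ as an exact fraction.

f(−6) = −5, f(−5) = 15. x₂ = (−5) − 15·((−5) − (−6))/(15 − (−5)) = −23/4.
f(−5) = 15, f(−23/4) = 117/64. x₃ = (−23/4) − (117/64)·((−23/4) − (−5))/((117/64) − 15) = −1645/281.

−1645/281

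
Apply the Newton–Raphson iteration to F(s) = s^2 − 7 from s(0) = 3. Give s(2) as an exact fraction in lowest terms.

127/48

F'(s) = 2s.
F(3) = 2, F'(3) = 6, so s(1) = 3 − 2/6 = 8/3.
F(8/3) = 1/9, F'(8/3) = 16/3, so s(2) = (8/3) − (1/9)/(16/3) = 127/48.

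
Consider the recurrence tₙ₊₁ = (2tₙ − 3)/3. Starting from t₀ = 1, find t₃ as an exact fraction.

t₁ = (2·1 − 3)/3 = −1/3.
t₂ = (2·(−1/3) − 3)/3 = −11/9.
t₃ = (2·(−11/9) − 3)/3 = −49/27.

−49/27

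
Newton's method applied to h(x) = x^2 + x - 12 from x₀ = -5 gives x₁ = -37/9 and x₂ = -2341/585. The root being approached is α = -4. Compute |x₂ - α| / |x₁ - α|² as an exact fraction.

9/65

x₁ - α = -37/9 - (-4) = -37/9 + 4 = -1/9, so |x₁ - α| = 1/9.
x₂ - α = -2341/585 - (-4) = -2341/585 + 4 = -1/585, so |x₂ - α| = 1/585.
|x₁ - α|² = 1/81.
Ratio = (1/585) / (1/81) = 9/65.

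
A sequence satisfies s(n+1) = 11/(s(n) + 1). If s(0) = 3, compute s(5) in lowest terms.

2464/873

s(1) = 11/(3 + 1) = 11/4.
s(2) = 11/(11/4 + 1) = 44/15.
s(3) = 11/(44/15 + 1) = 165/59.
s(4) = 11/(165/59 + 1) = 649/224.
s(5) = 11/(649/224 + 1) = 2464/873.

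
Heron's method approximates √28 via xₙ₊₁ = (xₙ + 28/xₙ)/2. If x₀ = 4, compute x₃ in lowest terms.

x₁ = (4 + 28/4)/2 = 11/2.
x₂ = (11/2 + 28/(11/2))/2 = 233/44.
x₃ = (233/44 + 28/(233/44))/2 = 108497/20504.

108497/20504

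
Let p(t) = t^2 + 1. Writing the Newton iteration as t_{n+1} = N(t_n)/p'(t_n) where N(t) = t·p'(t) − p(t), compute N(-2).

p'(t) = 2t.
N(t) = t·p'(t) − p(t) = t·(2t) − (t^2 + 1) = t^2 − 1.
N(-2) = 3.

3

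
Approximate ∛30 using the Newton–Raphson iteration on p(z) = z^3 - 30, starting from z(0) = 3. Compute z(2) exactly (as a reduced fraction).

32887/10584

p'(z) = 3z^2.
p(3) = -3, p'(3) = 27, so z(1) = 3 - (-3)/27 = 28/9.
p(28/9) = 82/729, p'(28/9) = 784/27, so z(2) = (28/9) - (82/729)/(784/27) = 32887/10584.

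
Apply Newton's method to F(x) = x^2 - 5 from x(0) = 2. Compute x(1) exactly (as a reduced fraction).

9/4

F'(x) = 2x.
F(2) = -1, F'(2) = 4, so x(1) = 2 - (-1)/4 = 9/4.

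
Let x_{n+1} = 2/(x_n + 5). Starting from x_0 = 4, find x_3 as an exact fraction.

94/253

x_1 = 2/(4 + 5) = 2/9.
x_2 = 2/(2/9 + 5) = 18/47.
x_3 = 2/(18/47 + 5) = 94/253.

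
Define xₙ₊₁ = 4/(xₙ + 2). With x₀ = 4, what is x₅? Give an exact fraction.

x₁ = 4/(4 + 2) = 2/3.
x₂ = 4/(2/3 + 2) = 3/2.
x₃ = 4/(3/2 + 2) = 8/7.
x₄ = 4/(8/7 + 2) = 14/11.
x₅ = 4/(14/11 + 2) = 11/9.

11/9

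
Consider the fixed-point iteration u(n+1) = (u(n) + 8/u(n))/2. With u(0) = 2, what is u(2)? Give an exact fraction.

17/6

u(1) = (2 + 8/2)/2 = 3.
u(2) = (3 + 8/3)/2 = 17/6.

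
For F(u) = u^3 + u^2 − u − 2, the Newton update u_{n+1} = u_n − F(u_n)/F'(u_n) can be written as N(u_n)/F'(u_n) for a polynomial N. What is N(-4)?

−110

F'(u) = 3u^2 + 2u − 1.
N(u) = u·F'(u) − F(u) = u·(3u^2 + 2u − 1) − (u^3 + u^2 − u − 2) = 2u^3 + u^2 + 2.
N(-4) = −110.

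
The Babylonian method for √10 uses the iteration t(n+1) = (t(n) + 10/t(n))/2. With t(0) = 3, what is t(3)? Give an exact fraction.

t(1) = (3 + 10/3)/2 = 19/6.
t(2) = (19/6 + 10/(19/6))/2 = 721/228.
t(3) = (721/228 + 10/(721/228))/2 = 1039681/328776.

1039681/328776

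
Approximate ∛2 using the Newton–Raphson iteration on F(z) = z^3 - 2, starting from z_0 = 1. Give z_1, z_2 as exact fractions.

z_1 = 4/3, z_2 = 91/72

F'(z) = 3z^2.
F(1) = -1, F'(1) = 3, so z_1 = 1 - (-1)/3 = 4/3.
F(4/3) = 10/27, F'(4/3) = 16/3, so z_2 = (4/3) - (10/27)/(16/3) = 91/72.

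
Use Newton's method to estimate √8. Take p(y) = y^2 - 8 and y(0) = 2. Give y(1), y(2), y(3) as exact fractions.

y(1) = 3, y(2) = 17/6, y(3) = 577/204

p'(y) = 2y.
p(2) = -4, p'(2) = 4, so y(1) = 2 - (-4)/4 = 3.
p(3) = 1, p'(3) = 6, so y(2) = 3 - 1/6 = 17/6.
p(17/6) = 1/36, p'(17/6) = 17/3, so y(3) = (17/6) - (1/36)/(17/3) = 577/204.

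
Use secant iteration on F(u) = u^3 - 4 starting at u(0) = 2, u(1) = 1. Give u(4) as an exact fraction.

F(2) = 4, F(1) = -3. u(2) = 1 - (-3)·(1 - 2)/((-3) - 4) = 10/7.
F(1) = -3, F(10/7) = -372/343. u(3) = (10/7) - (-372/343)·((10/7) - 1)/((-372/343) - (-3)) = 122/73.
F(10/7) = -372/343, F(122/73) = 259780/389017. u(4) = (122/73) - (259780/389017)·((122/73) - (10/7))/((259780/389017) - (-372/343)) = 744241/471409.

744241/471409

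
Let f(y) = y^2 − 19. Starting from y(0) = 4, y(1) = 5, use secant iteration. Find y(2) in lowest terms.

13/3

f(4) = −3, f(5) = 6. y(2) = 5 − 6·(5 − 4)/(6 − (−3)) = 13/3.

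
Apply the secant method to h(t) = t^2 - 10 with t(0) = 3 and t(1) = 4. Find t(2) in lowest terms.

22/7

h(3) = -1, h(4) = 6. t(2) = 4 - 6·(4 - 3)/(6 - (-1)) = 22/7.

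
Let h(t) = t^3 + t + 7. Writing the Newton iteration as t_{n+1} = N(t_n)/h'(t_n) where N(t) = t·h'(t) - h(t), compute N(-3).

h'(t) = 3t^2 + 1.
N(t) = t·h'(t) - h(t) = t·(3t^2 + 1) - (t^3 + t + 7) = 2t^3 - 7.
N(-3) = -61.

-61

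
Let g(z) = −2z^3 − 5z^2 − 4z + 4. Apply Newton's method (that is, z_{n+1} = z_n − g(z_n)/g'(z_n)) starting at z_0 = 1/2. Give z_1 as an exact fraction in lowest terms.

g'(z) = −6z^2 − 10z − 4.
g(1/2) = 1/2, g'(1/2) = −21/2, so z_1 = (1/2) − (1/2)/(−21/2) = 23/42.

23/42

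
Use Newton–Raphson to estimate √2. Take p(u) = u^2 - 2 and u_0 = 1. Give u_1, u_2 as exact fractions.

p'(u) = 2u.
p(1) = -1, p'(1) = 2, so u_1 = 1 - (-1)/2 = 3/2.
p(3/2) = 1/4, p'(3/2) = 3, so u_2 = (3/2) - (1/4)/3 = 17/12.

u_1 = 3/2, u_2 = 17/12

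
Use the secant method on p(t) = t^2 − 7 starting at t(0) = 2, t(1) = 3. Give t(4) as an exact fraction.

971/367

p(2) = −3, p(3) = 2. t(2) = 3 − 2·(3 − 2)/(2 − (−3)) = 13/5.
p(3) = 2, p(13/5) = −6/25. t(3) = (13/5) − (−6/25)·((13/5) − 3)/((−6/25) − 2) = 37/14.
p(13/5) = −6/25, p(37/14) = −3/196. t(4) = (37/14) − (−3/196)·((37/14) − (13/5))/((−3/196) − (−6/25)) = 971/367.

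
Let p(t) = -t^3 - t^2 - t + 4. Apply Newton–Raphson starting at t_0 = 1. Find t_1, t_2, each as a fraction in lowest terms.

p'(t) = -3t^2 - 2t - 1.
p(1) = 1, p'(1) = -6, so t_1 = 1 - 1/(-6) = 7/6.
p(7/6) = -25/216, p'(7/6) = -89/12, so t_2 = (7/6) - (-25/216)/(-89/12) = 922/801.

t_1 = 7/6, t_2 = 922/801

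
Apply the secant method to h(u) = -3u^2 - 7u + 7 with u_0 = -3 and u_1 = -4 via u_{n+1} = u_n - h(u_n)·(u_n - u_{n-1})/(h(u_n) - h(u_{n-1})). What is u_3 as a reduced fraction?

h(-3) = 1, h(-4) = -13. u_2 = (-4) - (-13)·((-4) - (-3))/((-13) - 1) = -43/14.
h(-4) = -13, h(-43/14) = 39/196. u_3 = (-43/14) - (39/196)·((-43/14) - (-4))/((39/196) - (-13)) = -614/199.

-614/199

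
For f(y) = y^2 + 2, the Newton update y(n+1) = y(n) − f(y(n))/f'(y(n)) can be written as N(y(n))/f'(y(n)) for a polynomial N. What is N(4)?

14

f'(y) = 2y.
N(y) = y·f'(y) − f(y) = y·(2y) − (y^2 + 2) = y^2 − 2.
N(4) = 14.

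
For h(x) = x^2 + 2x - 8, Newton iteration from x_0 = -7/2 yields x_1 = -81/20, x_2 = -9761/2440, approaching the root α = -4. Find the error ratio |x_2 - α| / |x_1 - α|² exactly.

x_1 - α = -81/20 - (-4) = -81/20 + 4 = -1/20, so |x_1 - α| = 1/20.
x_2 - α = -9761/2440 - (-4) = -9761/2440 + 4 = -1/2440, so |x_2 - α| = 1/2440.
|x_1 - α|² = 1/400.
Ratio = (1/2440) / (1/400) = 10/61.

10/61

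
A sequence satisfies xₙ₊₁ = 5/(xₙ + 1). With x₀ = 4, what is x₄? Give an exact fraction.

x₁ = 5/(4 + 1) = 1.
x₂ = 5/(1 + 1) = 5/2.
x₃ = 5/(5/2 + 1) = 10/7.
x₄ = 5/(10/7 + 1) = 35/17.

35/17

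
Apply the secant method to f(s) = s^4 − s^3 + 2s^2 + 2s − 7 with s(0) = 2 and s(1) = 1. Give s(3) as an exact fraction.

45259/32971

f(2) = 13, f(1) = −3. s(2) = 1 − (−3)·(1 − 2)/((−3) − 13) = 19/16.
f(1) = −3, f(19/16) = −97695/65536. s(3) = (19/16) − (−97695/65536)·((19/16) − 1)/((−97695/65536) − (−3)) = 45259/32971.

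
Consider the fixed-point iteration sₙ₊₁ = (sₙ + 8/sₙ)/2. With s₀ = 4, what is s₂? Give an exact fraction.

17/6

s₁ = (4 + 8/4)/2 = 3.
s₂ = (3 + 8/3)/2 = 17/6.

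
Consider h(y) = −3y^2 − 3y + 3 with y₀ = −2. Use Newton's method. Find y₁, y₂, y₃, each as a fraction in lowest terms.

y₁ = −5/3, y₂ = −34/21, y₃ = −1597/987

h'(y) = −6y − 3.
h(−2) = −3, h'(−2) = 9, so y₁ = (−2) − (−3)/9 = −5/3.
h(−5/3) = −1/3, h'(−5/3) = 7, so y₂ = (−5/3) − (−1/3)/7 = −34/21.
h(−34/21) = −1/147, h'(−34/21) = 47/7, so y₃ = (−34/21) − (−1/147)/(47/7) = −1597/987.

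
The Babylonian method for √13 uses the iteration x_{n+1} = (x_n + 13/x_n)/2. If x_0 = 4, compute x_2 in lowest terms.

x_1 = (4 + 13/4)/2 = 29/8.
x_2 = (29/8 + 13/(29/8))/2 = 1673/464.

1673/464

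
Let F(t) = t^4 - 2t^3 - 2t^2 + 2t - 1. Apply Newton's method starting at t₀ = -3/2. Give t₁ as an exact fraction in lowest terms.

-403/304

F'(t) = 4t^3 - 6t^2 - 4t + 2.
F(-3/2) = 53/16, F'(-3/2) = -19, so t₁ = (-3/2) - (53/16)/(-19) = -403/304.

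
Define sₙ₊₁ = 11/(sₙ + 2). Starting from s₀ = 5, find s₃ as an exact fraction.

275/127

s₁ = 11/(5 + 2) = 11/7.
s₂ = 11/(11/7 + 2) = 77/25.
s₃ = 11/(77/25 + 2) = 275/127.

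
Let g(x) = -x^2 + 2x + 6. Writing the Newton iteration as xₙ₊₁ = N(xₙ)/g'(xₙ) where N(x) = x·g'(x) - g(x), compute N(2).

-10

g'(x) = -2x + 2.
N(x) = x·g'(x) - g(x) = x·(-2x + 2) - (-x^2 + 2x + 6) = -x^2 - 6.
N(2) = -10.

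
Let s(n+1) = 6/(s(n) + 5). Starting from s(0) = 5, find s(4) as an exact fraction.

510/509

s(1) = 6/(5 + 5) = 3/5.
s(2) = 6/(3/5 + 5) = 15/14.
s(3) = 6/(15/14 + 5) = 84/85.
s(4) = 6/(84/85 + 5) = 510/509.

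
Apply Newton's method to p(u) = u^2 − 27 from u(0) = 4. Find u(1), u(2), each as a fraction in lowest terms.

u(1) = 43/8, u(2) = 3577/688

p'(u) = 2u.
p(4) = −11, p'(4) = 8, so u(1) = 4 − (−11)/8 = 43/8.
p(43/8) = 121/64, p'(43/8) = 43/4, so u(2) = (43/8) − (121/64)/(43/4) = 3577/688.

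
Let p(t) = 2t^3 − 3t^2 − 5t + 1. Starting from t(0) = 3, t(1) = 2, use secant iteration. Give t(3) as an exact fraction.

p(3) = 13, p(2) = −5. t(2) = 2 − (−5)·(2 − 3)/((−5) − 13) = 41/18.
p(2) = −5, p(41/18) = −1690/729. t(3) = (41/18) − (−1690/729)·((41/18) − 2)/((−1690/729) − (−5)) = 1969/782.

1969/782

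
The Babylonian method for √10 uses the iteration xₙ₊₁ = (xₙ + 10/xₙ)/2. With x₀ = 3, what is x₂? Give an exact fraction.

721/228

x₁ = (3 + 10/3)/2 = 19/6.
x₂ = (19/6 + 10/(19/6))/2 = 721/228.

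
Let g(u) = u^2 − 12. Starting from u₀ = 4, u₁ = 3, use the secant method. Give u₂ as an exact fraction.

24/7

g(4) = 4, g(3) = −3. u₂ = 3 − (−3)·(3 − 4)/((−3) − 4) = 24/7.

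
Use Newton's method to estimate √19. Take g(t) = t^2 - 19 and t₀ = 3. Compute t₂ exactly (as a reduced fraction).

367/84

g'(t) = 2t.
g(3) = -10, g'(3) = 6, so t₁ = 3 - (-10)/6 = 14/3.
g(14/3) = 25/9, g'(14/3) = 28/3, so t₂ = (14/3) - (25/9)/(28/3) = 367/84.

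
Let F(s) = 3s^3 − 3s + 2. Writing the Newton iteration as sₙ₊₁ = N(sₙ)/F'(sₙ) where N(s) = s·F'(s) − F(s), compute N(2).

46

F'(s) = 9s^2 − 3.
N(s) = s·F'(s) − F(s) = s·(9s^2 − 3) − (3s^3 − 3s + 2) = 6s^3 − 2.
N(2) = 46.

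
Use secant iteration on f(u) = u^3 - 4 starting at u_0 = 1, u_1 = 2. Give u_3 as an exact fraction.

f(1) = -3, f(2) = 4. u_2 = 2 - 4·(2 - 1)/(4 - (-3)) = 10/7.
f(2) = 4, f(10/7) = -372/343. u_3 = (10/7) - (-372/343)·((10/7) - 2)/((-372/343) - 4) = 169/109.

169/109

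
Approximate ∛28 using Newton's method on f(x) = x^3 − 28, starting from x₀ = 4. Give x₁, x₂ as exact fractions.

x₁ = 13/4, x₂ = 1031/338

f'(x) = 3x^2.
f(4) = 36, f'(4) = 48, so x₁ = 4 − 36/48 = 13/4.
f(13/4) = 405/64, f'(13/4) = 507/16, so x₂ = (13/4) − (405/64)/(507/16) = 1031/338.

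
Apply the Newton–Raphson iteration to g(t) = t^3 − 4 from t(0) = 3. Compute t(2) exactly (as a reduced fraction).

g'(t) = 3t^2.
g(3) = 23, g'(3) = 27, so t(1) = 3 − 23/27 = 58/27.
g(58/27) = 116380/19683, g'(58/27) = 3364/243, so t(2) = (58/27) − (116380/19683)/(3364/243) = 117239/68121.

117239/68121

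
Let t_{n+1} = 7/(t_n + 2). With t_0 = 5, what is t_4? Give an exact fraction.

t_1 = 7/(5 + 2) = 1.
t_2 = 7/(1 + 2) = 7/3.
t_3 = 7/(7/3 + 2) = 21/13.
t_4 = 7/(21/13 + 2) = 91/47.

91/47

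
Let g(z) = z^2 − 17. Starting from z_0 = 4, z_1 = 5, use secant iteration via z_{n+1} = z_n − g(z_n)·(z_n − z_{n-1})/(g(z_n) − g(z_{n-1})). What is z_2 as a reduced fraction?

37/9

g(4) = −1, g(5) = 8. z_2 = 5 − 8·(5 − 4)/(8 − (−1)) = 37/9.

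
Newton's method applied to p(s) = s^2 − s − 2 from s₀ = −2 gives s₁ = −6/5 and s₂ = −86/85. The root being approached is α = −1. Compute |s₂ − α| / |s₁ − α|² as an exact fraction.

s₁ − α = −6/5 − (−1) = −6/5 + 1 = −1/5, so |s₁ − α| = 1/5.
s₂ − α = −86/85 − (−1) = −86/85 + 1 = −1/85, so |s₂ − α| = 1/85.
|s₁ − α|² = 1/25.
Ratio = (1/85) / (1/25) = 5/17.

5/17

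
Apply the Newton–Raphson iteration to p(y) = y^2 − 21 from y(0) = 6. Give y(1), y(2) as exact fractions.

p'(y) = 2y.
p(6) = 15, p'(6) = 12, so y(1) = 6 − 15/12 = 19/4.
p(19/4) = 25/16, p'(19/4) = 19/2, so y(2) = (19/4) − (25/16)/(19/2) = 697/152.

y(1) = 19/4, y(2) = 697/152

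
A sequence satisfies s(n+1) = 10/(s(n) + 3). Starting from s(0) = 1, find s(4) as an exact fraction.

530/269

s(1) = 10/(1 + 3) = 5/2.
s(2) = 10/(5/2 + 3) = 20/11.
s(3) = 10/(20/11 + 3) = 110/53.
s(4) = 10/(110/53 + 3) = 530/269.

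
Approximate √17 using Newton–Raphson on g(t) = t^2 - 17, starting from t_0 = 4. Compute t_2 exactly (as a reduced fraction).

2177/528

g'(t) = 2t.
g(4) = -1, g'(4) = 8, so t_1 = 4 - (-1)/8 = 33/8.
g(33/8) = 1/64, g'(33/8) = 33/4, so t_2 = (33/8) - (1/64)/(33/4) = 2177/528.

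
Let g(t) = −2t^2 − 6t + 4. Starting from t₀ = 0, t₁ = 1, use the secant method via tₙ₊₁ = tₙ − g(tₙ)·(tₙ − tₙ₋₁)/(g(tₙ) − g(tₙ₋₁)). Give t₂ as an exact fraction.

1/2

g(0) = 4, g(1) = −4. t₂ = 1 − (−4)·(1 − 0)/((−4) − 4) = 1/2.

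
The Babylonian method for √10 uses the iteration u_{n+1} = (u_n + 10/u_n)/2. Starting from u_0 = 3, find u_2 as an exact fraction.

721/228

u_1 = (3 + 10/3)/2 = 19/6.
u_2 = (19/6 + 10/(19/6))/2 = 721/228.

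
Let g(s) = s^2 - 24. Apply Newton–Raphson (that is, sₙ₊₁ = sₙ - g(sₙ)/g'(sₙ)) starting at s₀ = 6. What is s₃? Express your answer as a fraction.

4801/980

g'(s) = 2s.
g(6) = 12, g'(6) = 12, so s₁ = 6 - 12/12 = 5.
g(5) = 1, g'(5) = 10, so s₂ = 5 - 1/10 = 49/10.
g(49/10) = 1/100, g'(49/10) = 49/5, so s₃ = (49/10) - (1/100)/(49/5) = 4801/980.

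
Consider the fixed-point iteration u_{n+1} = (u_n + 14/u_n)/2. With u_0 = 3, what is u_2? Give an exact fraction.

u_1 = (3 + 14/3)/2 = 23/6.
u_2 = (23/6 + 14/(23/6))/2 = 1033/276.

1033/276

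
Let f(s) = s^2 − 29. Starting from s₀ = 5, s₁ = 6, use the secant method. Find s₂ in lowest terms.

f(5) = −4, f(6) = 7. s₂ = 6 − 7·(6 − 5)/(7 − (−4)) = 59/11.

59/11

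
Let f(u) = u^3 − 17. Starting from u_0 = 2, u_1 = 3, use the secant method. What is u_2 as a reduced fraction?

47/19

f(2) = −9, f(3) = 10. u_2 = 3 − 10·(3 − 2)/(10 − (−9)) = 47/19.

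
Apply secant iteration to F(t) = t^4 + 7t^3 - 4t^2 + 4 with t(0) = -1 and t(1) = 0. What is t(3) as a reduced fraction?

F(-1) = -6, F(0) = 4. t(2) = 0 - 4·(0 - (-1))/(4 - (-6)) = -2/5.
F(0) = 4, F(-2/5) = 1836/625. t(3) = (-2/5) - (1836/625)·((-2/5) - 0)/((1836/625) - 4) = -125/83.

-125/83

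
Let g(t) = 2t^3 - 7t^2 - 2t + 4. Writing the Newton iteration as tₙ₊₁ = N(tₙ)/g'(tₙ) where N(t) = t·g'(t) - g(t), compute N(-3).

g'(t) = 6t^2 - 14t - 2.
N(t) = t·g'(t) - g(t) = t·(6t^2 - 14t - 2) - (2t^3 - 7t^2 - 2t + 4) = 4t^3 - 7t^2 - 4.
N(-3) = -175.

-175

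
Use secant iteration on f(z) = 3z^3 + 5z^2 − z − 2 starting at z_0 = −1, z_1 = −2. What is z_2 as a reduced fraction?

−6/5

f(−1) = 1, f(−2) = −4. z_2 = (−2) − (−4)·((−2) − (−1))/((−4) − 1) = −6/5.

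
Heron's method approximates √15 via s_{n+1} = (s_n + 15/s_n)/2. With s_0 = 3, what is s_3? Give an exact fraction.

1921/496

s_1 = (3 + 15/3)/2 = 4.
s_2 = (4 + 15/4)/2 = 31/8.
s_3 = (31/8 + 15/(31/8))/2 = 1921/496.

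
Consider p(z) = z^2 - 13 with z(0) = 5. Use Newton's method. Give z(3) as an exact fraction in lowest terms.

p'(z) = 2z.
p(5) = 12, p'(5) = 10, so z(1) = 5 - 12/10 = 19/5.
p(19/5) = 36/25, p'(19/5) = 38/5, so z(2) = (19/5) - (36/25)/(38/5) = 343/95.
p(343/95) = 324/9025, p'(343/95) = 686/95, so z(3) = (343/95) - (324/9025)/(686/95) = 117487/32585.

117487/32585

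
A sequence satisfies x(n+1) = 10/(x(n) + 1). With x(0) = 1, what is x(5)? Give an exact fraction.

190/59

x(1) = 10/(1 + 1) = 5.
x(2) = 10/(5 + 1) = 5/3.
x(3) = 10/(5/3 + 1) = 15/4.
x(4) = 10/(15/4 + 1) = 40/19.
x(5) = 10/(40/19 + 1) = 190/59.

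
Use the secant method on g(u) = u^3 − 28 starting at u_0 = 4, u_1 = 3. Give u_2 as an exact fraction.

112/37

g(4) = 36, g(3) = −1. u_2 = 3 − (−1)·(3 − 4)/((−1) − 36) = 112/37.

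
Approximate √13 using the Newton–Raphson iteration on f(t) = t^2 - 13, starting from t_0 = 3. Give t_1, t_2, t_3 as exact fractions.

t_1 = 11/3, t_2 = 119/33, t_3 = 14159/3927

f'(t) = 2t.
f(3) = -4, f'(3) = 6, so t_1 = 3 - (-4)/6 = 11/3.
f(11/3) = 4/9, f'(11/3) = 22/3, so t_2 = (11/3) - (4/9)/(22/3) = 119/33.
f(119/33) = 4/1089, f'(119/33) = 238/33, so t_3 = (119/33) - (4/1089)/(238/33) = 14159/3927.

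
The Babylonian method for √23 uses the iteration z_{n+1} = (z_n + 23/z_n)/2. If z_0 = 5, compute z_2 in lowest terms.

1151/240

z_1 = (5 + 23/5)/2 = 24/5.
z_2 = (24/5 + 23/(24/5))/2 = 1151/240.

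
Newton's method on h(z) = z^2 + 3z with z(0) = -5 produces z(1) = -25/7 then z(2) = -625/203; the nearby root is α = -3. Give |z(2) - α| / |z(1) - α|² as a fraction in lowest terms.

z(1) - α = -25/7 - (-3) = -25/7 + 3 = -4/7, so |z(1) - α| = 4/7.
z(2) - α = -625/203 - (-3) = -625/203 + 3 = -16/203, so |z(2) - α| = 16/203.
|z(1) - α|² = 16/49.
Ratio = (16/203) / (16/49) = 7/29.

7/29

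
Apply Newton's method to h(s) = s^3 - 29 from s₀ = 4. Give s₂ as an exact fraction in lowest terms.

5473477/1774728

h'(s) = 3s^2.
h(4) = 35, h'(4) = 48, so s₁ = 4 - 35/48 = 157/48.
h(157/48) = 662725/110592, h'(157/48) = 24649/768, so s₂ = (157/48) - (662725/110592)/(24649/768) = 5473477/1774728.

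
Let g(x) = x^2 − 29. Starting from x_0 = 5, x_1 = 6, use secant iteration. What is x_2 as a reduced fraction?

g(5) = −4, g(6) = 7. x_2 = 6 − 7·(6 − 5)/(7 − (−4)) = 59/11.

59/11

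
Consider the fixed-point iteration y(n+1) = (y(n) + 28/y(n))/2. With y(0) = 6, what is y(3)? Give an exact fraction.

32257/6096

y(1) = (6 + 28/6)/2 = 16/3.
y(2) = (16/3 + 28/(16/3))/2 = 127/24.
y(3) = (127/24 + 28/(127/24))/2 = 32257/6096.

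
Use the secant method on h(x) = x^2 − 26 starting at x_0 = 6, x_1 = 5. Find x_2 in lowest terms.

56/11

h(6) = 10, h(5) = −1. x_2 = 5 − (−1)·(5 − 6)/((−1) − 10) = 56/11.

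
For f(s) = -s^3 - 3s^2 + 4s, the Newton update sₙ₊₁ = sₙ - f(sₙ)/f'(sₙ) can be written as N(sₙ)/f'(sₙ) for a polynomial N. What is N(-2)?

4

f'(s) = -3s^2 - 6s + 4.
N(s) = s·f'(s) - f(s) = s·(-3s^2 - 6s + 4) - (-s^3 - 3s^2 + 4s) = -2s^3 - 3s^2.
N(-2) = 4.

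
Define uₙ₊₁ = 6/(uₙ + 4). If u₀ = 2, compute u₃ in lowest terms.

15/13

u₁ = 6/(2 + 4) = 1.
u₂ = 6/(1 + 4) = 6/5.
u₃ = 6/(6/5 + 4) = 15/13.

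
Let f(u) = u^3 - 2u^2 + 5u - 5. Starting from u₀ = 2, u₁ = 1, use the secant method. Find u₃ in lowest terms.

f(2) = 5, f(1) = -1. u₂ = 1 - (-1)·(1 - 2)/((-1) - 5) = 7/6.
f(1) = -1, f(7/6) = -65/216. u₃ = (7/6) - (-65/216)·((7/6) - 1)/((-65/216) - (-1)) = 187/151.

187/151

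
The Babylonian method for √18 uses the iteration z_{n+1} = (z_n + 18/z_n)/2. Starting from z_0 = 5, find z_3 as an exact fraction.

z_1 = (5 + 18/5)/2 = 43/10.
z_2 = (43/10 + 18/(43/10))/2 = 3649/860.
z_3 = (3649/860 + 18/(3649/860))/2 = 26628001/6276280.

26628001/6276280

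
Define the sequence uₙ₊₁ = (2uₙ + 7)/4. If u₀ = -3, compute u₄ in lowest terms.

99/32

u₁ = (2·(-3) + 7)/4 = 1/4.
u₂ = (2·(1/4) + 7)/4 = 15/8.
u₃ = (2·(15/8) + 7)/4 = 43/16.
u₄ = (2·(43/16) + 7)/4 = 99/32.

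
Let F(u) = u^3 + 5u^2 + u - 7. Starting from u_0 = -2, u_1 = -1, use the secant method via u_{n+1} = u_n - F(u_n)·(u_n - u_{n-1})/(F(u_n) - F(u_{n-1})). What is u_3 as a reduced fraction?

-265/167

F(-2) = 3, F(-1) = -4. u_2 = (-1) - (-4)·((-1) - (-2))/((-4) - 3) = -11/7.
F(-1) = -4, F(-11/7) = -36/343. u_3 = (-11/7) - (-36/343)·((-11/7) - (-1))/((-36/343) - (-4)) = -265/167.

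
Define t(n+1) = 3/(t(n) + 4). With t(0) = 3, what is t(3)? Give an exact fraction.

t(1) = 3/(3 + 4) = 3/7.
t(2) = 3/(3/7 + 4) = 21/31.
t(3) = 3/(21/31 + 4) = 93/145.

93/145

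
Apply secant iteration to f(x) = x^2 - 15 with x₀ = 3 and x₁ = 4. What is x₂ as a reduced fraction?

27/7

f(3) = -6, f(4) = 1. x₂ = 4 - 1·(4 - 3)/(1 - (-6)) = 27/7.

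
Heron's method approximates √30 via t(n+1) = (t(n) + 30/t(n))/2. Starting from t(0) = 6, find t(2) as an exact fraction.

t(1) = (6 + 30/6)/2 = 11/2.
t(2) = (11/2 + 30/(11/2))/2 = 241/44.

241/44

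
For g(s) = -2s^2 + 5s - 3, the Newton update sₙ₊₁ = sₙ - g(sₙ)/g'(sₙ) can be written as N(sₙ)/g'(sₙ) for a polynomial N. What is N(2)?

-5

g'(s) = -4s + 5.
N(s) = s·g'(s) - g(s) = s·(-4s + 5) - (-2s^2 + 5s - 3) = -2s^2 + 3.
N(2) = -5.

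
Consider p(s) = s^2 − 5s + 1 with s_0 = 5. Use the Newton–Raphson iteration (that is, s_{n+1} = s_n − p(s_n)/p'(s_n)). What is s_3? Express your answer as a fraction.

p'(s) = 2s − 5.
p(5) = 1, p'(5) = 5, so s_1 = 5 − 1/5 = 24/5.
p(24/5) = 1/25, p'(24/5) = 23/5, so s_2 = (24/5) − (1/25)/(23/5) = 551/115.
p(551/115) = 1/13225, p'(551/115) = 527/115, so s_3 = (551/115) − (1/13225)/(527/115) = 290376/60605.

290376/60605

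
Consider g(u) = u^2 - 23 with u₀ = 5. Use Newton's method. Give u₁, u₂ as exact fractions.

g'(u) = 2u.
g(5) = 2, g'(5) = 10, so u₁ = 5 - 2/10 = 24/5.
g(24/5) = 1/25, g'(24/5) = 48/5, so u₂ = (24/5) - (1/25)/(48/5) = 1151/240.

u₁ = 24/5, u₂ = 1151/240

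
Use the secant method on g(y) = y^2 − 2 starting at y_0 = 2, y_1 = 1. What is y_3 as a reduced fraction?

g(2) = 2, g(1) = −1. y_2 = 1 − (−1)·(1 − 2)/((−1) − 2) = 4/3.
g(1) = −1, g(4/3) = −2/9. y_3 = (4/3) − (−2/9)·((4/3) − 1)/((−2/9) − (−1)) = 10/7.

10/7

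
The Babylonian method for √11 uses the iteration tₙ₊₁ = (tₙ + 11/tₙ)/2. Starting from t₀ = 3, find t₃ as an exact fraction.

t₁ = (3 + 11/3)/2 = 10/3.
t₂ = (10/3 + 11/(10/3))/2 = 199/60.
t₃ = (199/60 + 11/(199/60))/2 = 79201/23880.

79201/23880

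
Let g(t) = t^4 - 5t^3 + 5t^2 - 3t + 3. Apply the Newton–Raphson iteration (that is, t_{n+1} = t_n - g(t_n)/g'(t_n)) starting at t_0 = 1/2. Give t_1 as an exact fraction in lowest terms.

g'(t) = 4t^3 - 15t^2 + 10t - 3.
g(1/2) = 35/16, g'(1/2) = -5/4, so t_1 = (1/2) - (35/16)/(-5/4) = 9/4.

9/4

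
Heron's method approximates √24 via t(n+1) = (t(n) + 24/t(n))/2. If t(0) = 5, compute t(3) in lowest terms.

t(1) = (5 + 24/5)/2 = 49/10.
t(2) = (49/10 + 24/(49/10))/2 = 4801/980.
t(3) = (4801/980 + 24/(4801/980))/2 = 46099201/9409960.

46099201/9409960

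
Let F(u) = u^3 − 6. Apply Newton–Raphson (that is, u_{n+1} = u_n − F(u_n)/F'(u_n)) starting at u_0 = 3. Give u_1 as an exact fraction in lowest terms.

20/9

F'(u) = 3u^2.
F(3) = 21, F'(3) = 27, so u_1 = 3 − 21/27 = 20/9.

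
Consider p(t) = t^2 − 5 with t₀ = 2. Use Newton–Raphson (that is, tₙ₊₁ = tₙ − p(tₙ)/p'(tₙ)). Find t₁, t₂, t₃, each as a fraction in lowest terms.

t₁ = 9/4, t₂ = 161/72, t₃ = 51841/23184

p'(t) = 2t.
p(2) = −1, p'(2) = 4, so t₁ = 2 − (−1)/4 = 9/4.
p(9/4) = 1/16, p'(9/4) = 9/2, so t₂ = (9/4) − (1/16)/(9/2) = 161/72.
p(161/72) = 1/5184, p'(161/72) = 161/36, so t₃ = (161/72) − (1/5184)/(161/36) = 51841/23184.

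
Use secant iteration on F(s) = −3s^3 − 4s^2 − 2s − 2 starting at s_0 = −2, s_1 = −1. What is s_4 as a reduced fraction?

F(−2) = 10, F(−1) = −1. s_2 = (−1) − (−1)·((−1) − (−2))/((−1) − 10) = −12/11.
F(−1) = −1, F(−12/11) = −910/1331. s_3 = (−12/11) − (−910/1331)·((−12/11) − (−1))/((−910/1331) − (−1)) = −542/421.
F(−12/11) = −910/1331, F(−542/421) = 25854010/74618461. s_4 = (−542/421) − (25854010/74618461)·((−542/421) − (−12/11))/((25854010/74618461) − (−910/1331)) = −68658697/56216751.

−68658697/56216751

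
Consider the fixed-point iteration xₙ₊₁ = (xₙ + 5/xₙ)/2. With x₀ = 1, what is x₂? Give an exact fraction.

x₁ = (1 + 5/1)/2 = 3.
x₂ = (3 + 5/3)/2 = 7/3.

7/3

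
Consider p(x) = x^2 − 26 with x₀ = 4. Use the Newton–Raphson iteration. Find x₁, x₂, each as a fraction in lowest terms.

p'(x) = 2x.
p(4) = −10, p'(4) = 8, so x₁ = 4 − (−10)/8 = 21/4.
p(21/4) = 25/16, p'(21/4) = 21/2, so x₂ = (21/4) − (25/16)/(21/2) = 857/168.

x₁ = 21/4, x₂ = 857/168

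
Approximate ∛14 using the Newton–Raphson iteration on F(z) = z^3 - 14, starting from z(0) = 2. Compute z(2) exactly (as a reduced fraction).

181/75

F'(z) = 3z^2.
F(2) = -6, F'(2) = 12, so z(1) = 2 - (-6)/12 = 5/2.
F(5/2) = 13/8, F'(5/2) = 75/4, so z(2) = (5/2) - (13/8)/(75/4) = 181/75.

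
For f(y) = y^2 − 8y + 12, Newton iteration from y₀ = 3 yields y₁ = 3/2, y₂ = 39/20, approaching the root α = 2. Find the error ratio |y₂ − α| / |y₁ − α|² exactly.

1/5

y₁ − α = 3/2 − 2 = −1/2, so |y₁ − α| = 1/2.
y₂ − α = 39/20 − 2 = −1/20, so |y₂ − α| = 1/20.
|y₁ − α|² = 1/4.
Ratio = (1/20) / (1/4) = 1/5.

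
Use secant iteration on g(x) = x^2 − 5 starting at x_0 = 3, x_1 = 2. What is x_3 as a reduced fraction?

47/21

g(3) = 4, g(2) = −1. x_2 = 2 − (−1)·(2 − 3)/((−1) − 4) = 11/5.
g(2) = −1, g(11/5) = −4/25. x_3 = (11/5) − (−4/25)·((11/5) − 2)/((−4/25) − (−1)) = 47/21.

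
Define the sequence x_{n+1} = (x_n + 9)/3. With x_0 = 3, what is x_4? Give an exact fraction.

x_1 = (3 + 9)/3 = 4.
x_2 = (4 + 9)/3 = 13/3.
x_3 = ((13/3) + 9)/3 = 40/9.
x_4 = ((40/9) + 9)/3 = 121/27.

121/27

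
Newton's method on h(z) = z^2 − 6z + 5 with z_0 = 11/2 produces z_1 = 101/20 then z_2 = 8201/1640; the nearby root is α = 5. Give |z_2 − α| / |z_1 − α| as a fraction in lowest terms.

z_1 − α = 101/20 − 5 = 1/20, so |z_1 − α| = 1/20.
z_2 − α = 8201/1640 − 5 = 1/1640, so |z_2 − α| = 1/1640.
Ratio = (1/1640) / (1/20) = 1/82.

1/82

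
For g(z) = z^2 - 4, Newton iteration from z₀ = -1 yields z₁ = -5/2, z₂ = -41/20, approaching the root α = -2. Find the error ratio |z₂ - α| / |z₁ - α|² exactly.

1/5

z₁ - α = -5/2 - (-2) = -5/2 + 2 = -1/2, so |z₁ - α| = 1/2.
z₂ - α = -41/20 - (-2) = -41/20 + 2 = -1/20, so |z₂ - α| = 1/20.
|z₁ - α|² = 1/4.
Ratio = (1/20) / (1/4) = 1/5.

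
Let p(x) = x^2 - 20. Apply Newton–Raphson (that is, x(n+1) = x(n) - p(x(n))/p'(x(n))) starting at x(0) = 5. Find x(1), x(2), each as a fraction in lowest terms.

p'(x) = 2x.
p(5) = 5, p'(5) = 10, so x(1) = 5 - 5/10 = 9/2.
p(9/2) = 1/4, p'(9/2) = 9, so x(2) = (9/2) - (1/4)/9 = 161/36.

x(1) = 9/2, x(2) = 161/36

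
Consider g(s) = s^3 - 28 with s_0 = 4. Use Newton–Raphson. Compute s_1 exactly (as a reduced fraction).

13/4

g'(s) = 3s^2.
g(4) = 36, g'(4) = 48, so s_1 = 4 - 36/48 = 13/4.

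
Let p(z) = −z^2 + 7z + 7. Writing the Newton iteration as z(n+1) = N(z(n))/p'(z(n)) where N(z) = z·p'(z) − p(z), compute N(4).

−23

p'(z) = −2z + 7.
N(z) = z·p'(z) − p(z) = z·(−2z + 7) − (−z^2 + 7z + 7) = −z^2 − 7.
N(4) = −23.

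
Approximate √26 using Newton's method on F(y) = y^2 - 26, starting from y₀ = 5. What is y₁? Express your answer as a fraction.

F'(y) = 2y.
F(5) = -1, F'(5) = 10, so y₁ = 5 - (-1)/10 = 51/10.

51/10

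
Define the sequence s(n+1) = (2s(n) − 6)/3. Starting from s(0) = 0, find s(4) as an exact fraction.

s(1) = (2·0 − 6)/3 = −2.
s(2) = (2·(−2) − 6)/3 = −10/3.
s(3) = (2·(−10/3) − 6)/3 = −38/9.
s(4) = (2·(−38/9) − 6)/3 = −130/27.

−130/27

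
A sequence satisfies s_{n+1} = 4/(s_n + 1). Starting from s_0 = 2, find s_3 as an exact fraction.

s_1 = 4/(2 + 1) = 4/3.
s_2 = 4/(4/3 + 1) = 12/7.
s_3 = 4/(12/7 + 1) = 28/19.

28/19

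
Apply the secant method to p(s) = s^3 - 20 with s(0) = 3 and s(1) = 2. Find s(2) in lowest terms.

50/19

p(3) = 7, p(2) = -12. s(2) = 2 - (-12)·(2 - 3)/((-12) - 7) = 50/19.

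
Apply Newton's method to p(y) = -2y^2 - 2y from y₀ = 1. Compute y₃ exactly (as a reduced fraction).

p'(y) = -4y - 2.
p(1) = -4, p'(1) = -6, so y₁ = 1 - (-4)/(-6) = 1/3.
p(1/3) = -8/9, p'(1/3) = -10/3, so y₂ = (1/3) - (-8/9)/(-10/3) = 1/15.
p(1/15) = -32/225, p'(1/15) = -34/15, so y₃ = (1/15) - (-32/225)/(-34/15) = 1/255.

1/255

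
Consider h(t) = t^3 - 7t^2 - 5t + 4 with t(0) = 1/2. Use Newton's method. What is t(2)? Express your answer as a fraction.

h'(t) = 3t^2 - 14t - 5.
h(1/2) = -1/8, h'(1/2) = -45/4, so t(1) = (1/2) - (-1/8)/(-45/4) = 22/45.
h(22/45) = -62/91125, h'(22/45) = -7511/675, so t(2) = (22/45) - (-62/91125)/(-7511/675) = 495664/1013985.

495664/1013985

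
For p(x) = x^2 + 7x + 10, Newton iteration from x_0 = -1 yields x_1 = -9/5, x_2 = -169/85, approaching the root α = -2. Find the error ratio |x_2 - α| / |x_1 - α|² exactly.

5/17

x_1 - α = -9/5 - (-2) = -9/5 + 2 = 1/5, so |x_1 - α| = 1/5.
x_2 - α = -169/85 - (-2) = -169/85 + 2 = 1/85, so |x_2 - α| = 1/85.
|x_1 - α|² = 1/25.
Ratio = (1/85) / (1/25) = 5/17.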